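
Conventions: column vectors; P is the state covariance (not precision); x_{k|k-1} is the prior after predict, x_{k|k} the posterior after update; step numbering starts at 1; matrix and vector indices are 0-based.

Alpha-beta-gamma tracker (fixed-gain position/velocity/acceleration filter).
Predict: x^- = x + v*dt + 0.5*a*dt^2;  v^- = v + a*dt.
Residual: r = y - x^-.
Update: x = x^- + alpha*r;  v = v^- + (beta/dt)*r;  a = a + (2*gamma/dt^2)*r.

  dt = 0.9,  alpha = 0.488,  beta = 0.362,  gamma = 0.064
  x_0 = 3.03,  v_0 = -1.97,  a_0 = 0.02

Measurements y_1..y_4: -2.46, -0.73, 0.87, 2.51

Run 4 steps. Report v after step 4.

step 1: x_pred=1.2651  r=-3.7251  x^+=-0.5527  v^+=-3.4503  a^+=-0.5687
step 2: x_pred=-3.8883  r=3.1583  x^+=-2.3471  v^+=-2.6918  a^+=-0.0696
step 3: x_pred=-4.7978  r=5.6678  x^+=-2.0319  v^+=-0.4746  a^+=0.8261
step 4: x_pred=-2.1245  r=4.6345  x^+=0.1371  v^+=2.1330  a^+=1.5585

v_post = 2.1330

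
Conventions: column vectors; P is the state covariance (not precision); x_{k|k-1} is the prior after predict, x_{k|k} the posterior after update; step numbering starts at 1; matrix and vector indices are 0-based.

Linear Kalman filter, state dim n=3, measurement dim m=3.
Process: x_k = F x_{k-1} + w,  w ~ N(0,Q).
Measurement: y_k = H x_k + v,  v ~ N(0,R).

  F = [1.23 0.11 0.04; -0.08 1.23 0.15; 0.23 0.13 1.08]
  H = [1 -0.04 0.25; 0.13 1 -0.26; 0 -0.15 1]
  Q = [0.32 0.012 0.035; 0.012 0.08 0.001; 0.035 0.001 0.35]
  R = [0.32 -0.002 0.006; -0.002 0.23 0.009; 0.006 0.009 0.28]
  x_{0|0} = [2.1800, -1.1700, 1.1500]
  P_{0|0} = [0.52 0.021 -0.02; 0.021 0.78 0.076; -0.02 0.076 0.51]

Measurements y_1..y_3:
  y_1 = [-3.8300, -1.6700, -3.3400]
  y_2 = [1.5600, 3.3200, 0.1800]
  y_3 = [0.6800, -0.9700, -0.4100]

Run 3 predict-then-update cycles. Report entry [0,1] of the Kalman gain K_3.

step 1: x^-=[2.5987, -1.4410, 1.5913]  P^-=[1.1213 0.1024 0.2019; 0.1024 1.2993 0.3080; 0.2019 0.3080 0.9982]  S=[1.5924 0.1630 0.4260; 0.1630 1.4685 -0.1012; 0.4260 -0.1012 1.2151]  K=[0.7582 0.0416 -0.1089; -0.0573 0.8584 0.1846; 0.0596 0.0973 0.7707]  nu=[-6.8842, -0.1531, -5.1475]  x^+=[-2.0667, -2.1286, -2.8012]  P^+=[0.2482 -0.0331 -0.0305; -0.0331 0.2277 0.0932; -0.0305 0.0932 0.2310]
step 2: x^-=[-2.8883, -2.8730, -3.7773]  P^-=[0.6875 -0.0295 0.0830; -0.0295 0.4730 0.1885; 0.0830 0.1885 0.6455]  S=[1.0887 0.0274 0.2431; 0.0274 0.6470 -0.0225; 0.2431 -0.0225 0.8796]  K=[0.6699 0.0279 -0.0850; -0.0547 0.6575 0.1656; 0.0626 0.0699 0.6862]  nu=[5.2777, 5.5863, 3.5264]  x^+=[0.5035, 1.0957, -0.6364]  P^+=[0.2186 -0.0304 -0.0241; -0.0304 0.1772 0.0785; -0.0241 0.0785 0.2049]
step 3: x^-=[0.7144, 1.2120, -0.4291]  P^-=[0.6433 -0.0292 0.0801; -0.0292 0.3896 0.1574; 0.0801 0.1574 0.6119]  S=[1.0414 0.0200 0.2336; 0.0200 0.5770 -0.0341; 0.2336 -0.0341 0.8534]  K=[0.6552 0.0309 -0.0791; -0.0515 0.6086 0.1543; 0.0657 0.0525 0.6734]  nu=[0.1214, -2.3864, 0.2009]  x^+=[0.7043, -0.2157, -0.4112]  P^+=[0.2135 -0.0285 -0.0222; -0.0285 0.1642 0.0730; -0.0222 0.0730 0.2004]

K[0,1] = 0.0309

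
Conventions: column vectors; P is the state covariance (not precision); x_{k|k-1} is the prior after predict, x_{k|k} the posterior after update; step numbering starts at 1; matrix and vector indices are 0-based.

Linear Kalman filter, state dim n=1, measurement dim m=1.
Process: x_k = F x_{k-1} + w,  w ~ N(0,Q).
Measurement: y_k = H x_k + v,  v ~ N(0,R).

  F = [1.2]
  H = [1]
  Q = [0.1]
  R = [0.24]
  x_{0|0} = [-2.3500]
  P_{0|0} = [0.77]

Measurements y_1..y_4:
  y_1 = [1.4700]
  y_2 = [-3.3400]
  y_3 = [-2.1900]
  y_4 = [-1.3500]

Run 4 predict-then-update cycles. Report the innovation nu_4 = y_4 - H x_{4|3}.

step 1: x^-=[-2.8200]  P^-=[1.2088]  S=[1.4488]  K=[0.8343]  nu=[4.2900]  x^+=[0.7593]  P^+=[0.2002]
step 2: x^-=[0.9112]  P^-=[0.3883]  S=[0.6283]  K=[0.6180]  nu=[-4.2512]  x^+=[-1.7162]  P^+=[0.1483]
step 3: x^-=[-2.0595]  P^-=[0.3136]  S=[0.5536]  K=[0.5665]  nu=[-0.1305]  x^+=[-2.1334]  P^+=[0.1360]
step 4: x^-=[-2.5601]  P^-=[0.2958]  S=[0.5358]  K=[0.5520]  nu=[1.2101]  x^+=[-1.8921]  P^+=[0.1325]

innov = [1.2101]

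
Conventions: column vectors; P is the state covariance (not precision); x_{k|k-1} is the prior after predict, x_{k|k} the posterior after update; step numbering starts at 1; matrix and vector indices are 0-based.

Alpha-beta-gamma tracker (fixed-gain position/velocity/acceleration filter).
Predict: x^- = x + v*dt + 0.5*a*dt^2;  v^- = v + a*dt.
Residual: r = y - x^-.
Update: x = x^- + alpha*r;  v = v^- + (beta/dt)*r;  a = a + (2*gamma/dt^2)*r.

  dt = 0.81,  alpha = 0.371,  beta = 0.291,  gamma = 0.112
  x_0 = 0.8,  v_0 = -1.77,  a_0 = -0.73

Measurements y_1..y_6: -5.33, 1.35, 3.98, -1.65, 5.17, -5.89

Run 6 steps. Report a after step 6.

step 1: x_pred=-0.8732  r=-4.4568  x^+=-2.5267  v^+=-3.9625  a^+=-2.2516
step 2: x_pred=-6.4749  r=7.8249  x^+=-3.5719  v^+=-2.9751  a^+=0.4199
step 3: x_pred=-5.8439  r=9.8239  x^+=-2.1993  v^+=0.8944  a^+=3.7739
step 4: x_pred=-0.2368  r=-1.4132  x^+=-0.7611  v^+=3.4435  a^+=3.2914
step 5: x_pred=3.1079  r=2.0621  x^+=3.8729  v^+=6.8504  a^+=3.9954
step 6: x_pred=10.7325  r=-16.6225  x^+=4.5655  v^+=4.1149  a^+=-1.6797

a_post = -1.6797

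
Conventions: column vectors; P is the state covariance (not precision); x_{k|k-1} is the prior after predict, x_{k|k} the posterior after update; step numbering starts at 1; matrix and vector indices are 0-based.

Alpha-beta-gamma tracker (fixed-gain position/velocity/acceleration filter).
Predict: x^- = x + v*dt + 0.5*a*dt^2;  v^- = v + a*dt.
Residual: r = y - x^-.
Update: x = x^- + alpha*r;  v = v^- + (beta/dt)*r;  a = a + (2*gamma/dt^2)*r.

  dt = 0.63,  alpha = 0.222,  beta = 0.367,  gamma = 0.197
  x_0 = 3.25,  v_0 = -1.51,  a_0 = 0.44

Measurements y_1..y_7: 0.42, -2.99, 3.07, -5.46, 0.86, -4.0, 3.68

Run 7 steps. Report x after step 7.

step 1: x_pred=2.3860  r=-1.9660  x^+=1.9496  v^+=-2.3781  a^+=-1.5117
step 2: x_pred=0.1514  r=-3.1414  x^+=-0.5460  v^+=-5.1604  a^+=-4.6301
step 3: x_pred=-4.7159  r=7.7859  x^+=-2.9874  v^+=-3.5418  a^+=3.0989
step 4: x_pred=-4.6038  r=-0.8562  x^+=-4.7938  v^+=-2.0882  a^+=2.2489
step 5: x_pred=-5.6631  r=6.5231  x^+=-4.2150  v^+=3.1286  a^+=8.7244
step 6: x_pred=-0.5126  r=-3.4874  x^+=-1.2868  v^+=6.5934  a^+=5.2625
step 7: x_pred=3.9114  r=-0.2314  x^+=3.8600  v^+=9.7740  a^+=5.0328

x_post = 3.8600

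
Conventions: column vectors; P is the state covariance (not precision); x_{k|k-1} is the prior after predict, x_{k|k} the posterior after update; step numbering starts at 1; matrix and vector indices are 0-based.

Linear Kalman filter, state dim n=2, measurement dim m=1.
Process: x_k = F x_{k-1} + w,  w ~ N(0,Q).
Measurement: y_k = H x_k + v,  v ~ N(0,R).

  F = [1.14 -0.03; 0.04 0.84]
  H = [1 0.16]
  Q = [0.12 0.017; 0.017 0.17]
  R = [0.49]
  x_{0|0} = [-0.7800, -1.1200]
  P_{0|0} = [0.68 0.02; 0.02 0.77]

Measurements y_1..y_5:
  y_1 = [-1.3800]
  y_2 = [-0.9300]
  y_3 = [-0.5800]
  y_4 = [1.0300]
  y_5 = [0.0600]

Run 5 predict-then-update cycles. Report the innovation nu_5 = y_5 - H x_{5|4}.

innov = [0.0431]

step 1: x^-=[-0.8556, -0.9720]  P^-=[1.0031 0.0477; 0.0477 0.7157]  S=[1.5267]  K=[0.6620; 0.1063]  nu=[-0.3689]  x^+=[-1.0998, -1.0112]  P^+=[0.3339 -0.0597; -0.0597 0.6985]
step 2: x^-=[-1.2234, -0.8934]  P^-=[0.5587 -0.0425; -0.0425 0.6594]  S=[1.0520]  K=[0.5246; 0.0599]  nu=[0.4364]  x^+=[-0.9945, -0.8673]  P^+=[0.2692 -0.0755; -0.0755 0.6556]
step 3: x^-=[-1.1077, -0.7683]  P^-=[0.4755 -0.0595; -0.0595 0.6280]  S=[0.9626]  K=[0.4841; 0.0426]  nu=[0.6506]  x^+=[-0.7927, -0.7406]  P^+=[0.2499 -0.0793; -0.0793 0.6262]
step 4: x^-=[-0.8815, -0.6538]  P^-=[0.4508 -0.0633; -0.0633 0.6069]  S=[0.9361]  K=[0.4708; 0.0362]  nu=[2.0161]  x^+=[0.0676, -0.5809]  P^+=[0.2433 -0.0792; -0.0792 0.6057]
step 5: x^-=[0.0945, -0.4852]  P^-=[0.4422 -0.0629; -0.0629 0.5924]  S=[0.9272]  K=[0.4661; 0.0344]  nu=[0.0431]  x^+=[0.1146, -0.4837]  P^+=[0.2408 -0.0778; -0.0778 0.5914]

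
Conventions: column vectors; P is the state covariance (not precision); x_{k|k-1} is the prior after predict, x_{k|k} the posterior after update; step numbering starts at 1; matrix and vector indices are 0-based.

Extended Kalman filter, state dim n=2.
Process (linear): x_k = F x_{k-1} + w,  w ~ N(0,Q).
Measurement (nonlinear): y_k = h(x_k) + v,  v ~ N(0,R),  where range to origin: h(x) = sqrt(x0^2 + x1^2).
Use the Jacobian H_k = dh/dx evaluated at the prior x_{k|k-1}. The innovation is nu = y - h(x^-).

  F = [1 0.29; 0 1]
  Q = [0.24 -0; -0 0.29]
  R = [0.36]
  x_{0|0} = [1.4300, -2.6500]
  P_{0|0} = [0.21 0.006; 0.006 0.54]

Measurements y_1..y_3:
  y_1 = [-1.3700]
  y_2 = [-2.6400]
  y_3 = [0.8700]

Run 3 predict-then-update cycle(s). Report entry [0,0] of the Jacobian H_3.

H_jac[0,0] = -0.9156

step 1: x^-=[0.6615, -2.6500]  P^-=[0.4989 0.1626; 0.1626 0.8300]  H_jac=[0.2422 -0.9702]  S=[1.0942]  K=[-0.0338; -0.7000]  nu=[-4.1013]  x^+=[0.7999, 0.2209]  P^+=[0.4976 0.1367; 0.1367 0.2939]
step 2: x^-=[0.8640, 0.2209]  P^-=[0.8417 0.2220; 0.2220 0.5839]  H_jac=[0.9688 0.2477]  S=[1.2924]  K=[0.6735; 0.2783]  nu=[-3.5318]  x^+=[-1.5147, -0.7620]  P^+=[0.2554 -0.0203; -0.0203 0.4838]
step 3: x^-=[-1.7356, -0.7620]  P^-=[0.5244 0.1200; 0.1200 0.7738]  H_jac=[-0.9156 -0.4020]  S=[1.0130]  K=[-0.5216; -0.4155]  nu=[-1.0256]  x^+=[-1.2007, -0.3359]  P^+=[0.2488 -0.0995; -0.0995 0.5988]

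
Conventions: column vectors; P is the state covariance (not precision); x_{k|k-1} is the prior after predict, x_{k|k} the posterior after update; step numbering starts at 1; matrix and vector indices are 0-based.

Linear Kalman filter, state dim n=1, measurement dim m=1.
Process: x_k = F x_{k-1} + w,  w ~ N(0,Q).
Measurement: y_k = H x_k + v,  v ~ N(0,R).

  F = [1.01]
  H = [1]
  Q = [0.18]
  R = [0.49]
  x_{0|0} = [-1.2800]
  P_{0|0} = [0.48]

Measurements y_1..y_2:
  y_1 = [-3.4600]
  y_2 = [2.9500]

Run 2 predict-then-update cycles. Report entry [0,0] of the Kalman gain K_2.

K[0,0] = 0.4889

step 1: x^-=[-1.2928]  P^-=[0.6696]  S=[1.1596]  K=[0.5775]  nu=[-2.1672]  x^+=[-2.5443]  P^+=[0.2830]
step 2: x^-=[-2.5697]  P^-=[0.4686]  S=[0.9586]  K=[0.4889]  nu=[5.5197]  x^+=[0.1287]  P^+=[0.2395]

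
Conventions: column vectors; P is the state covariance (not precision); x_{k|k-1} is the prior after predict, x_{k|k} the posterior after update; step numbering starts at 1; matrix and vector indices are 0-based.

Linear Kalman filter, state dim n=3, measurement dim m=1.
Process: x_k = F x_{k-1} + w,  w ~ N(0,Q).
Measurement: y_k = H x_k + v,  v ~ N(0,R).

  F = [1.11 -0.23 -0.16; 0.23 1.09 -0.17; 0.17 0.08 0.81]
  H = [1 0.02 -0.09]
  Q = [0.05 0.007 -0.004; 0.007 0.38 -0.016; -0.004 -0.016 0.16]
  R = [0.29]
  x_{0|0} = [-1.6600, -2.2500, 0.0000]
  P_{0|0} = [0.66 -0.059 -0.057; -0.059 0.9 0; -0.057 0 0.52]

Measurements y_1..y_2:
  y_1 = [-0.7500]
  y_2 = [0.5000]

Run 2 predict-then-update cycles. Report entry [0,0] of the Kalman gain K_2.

step 1: x^-=[-1.3251, -2.8343, -0.4622]  P^-=[0.9745 -0.0914 -0.0160; -0.0914 1.4741 -0.0043; -0.0160 -0.0043 0.5087]  S=[1.2684]  K=[0.7679; -0.0485; -0.0488]  nu=[0.5902]  x^+=[-0.8719, -2.8629, -0.4910]  P^+=[0.2264 -0.0441 0.0315; -0.0441 1.4711 -0.0073; 0.0315 -0.0073 0.5057]
step 2: x^-=[-0.2307, -3.2376, -0.7750]  P^-=[0.4306 -0.3474 -0.0271; -0.3474 2.1325 0.0411; -0.0271 0.0411 0.5143]  S=[0.7164]  K=[0.5947; -0.4306; -0.1014]  nu=[0.7257]  x^+=[0.2009, -3.5502, -0.8485]  P^+=[0.1772 -0.1640 0.0160; -0.1640 1.9997 0.0098; 0.0160 0.0098 0.5069]

K[0,0] = 0.5947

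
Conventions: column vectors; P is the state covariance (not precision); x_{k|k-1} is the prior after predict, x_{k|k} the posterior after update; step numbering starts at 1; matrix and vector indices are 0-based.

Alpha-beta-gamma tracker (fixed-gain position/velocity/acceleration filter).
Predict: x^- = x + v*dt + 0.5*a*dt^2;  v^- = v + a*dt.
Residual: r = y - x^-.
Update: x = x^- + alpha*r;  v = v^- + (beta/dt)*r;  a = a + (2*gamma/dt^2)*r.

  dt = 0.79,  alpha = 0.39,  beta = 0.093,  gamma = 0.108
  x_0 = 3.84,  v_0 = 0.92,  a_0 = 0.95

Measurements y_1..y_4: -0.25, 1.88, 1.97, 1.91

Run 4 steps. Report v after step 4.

step 1: x_pred=4.8632  r=-5.1132  x^+=2.8691  v^+=1.0686  a^+=-0.8197
step 2: x_pred=3.4575  r=-1.5775  x^+=2.8423  v^+=0.2353  a^+=-1.3656
step 3: x_pred=2.6020  r=-0.6320  x^+=2.3555  v^+=-0.9180  a^+=-1.5844
step 4: x_pred=1.1359  r=0.7741  x^+=1.4378  v^+=-2.0785  a^+=-1.3165

v_post = -2.0785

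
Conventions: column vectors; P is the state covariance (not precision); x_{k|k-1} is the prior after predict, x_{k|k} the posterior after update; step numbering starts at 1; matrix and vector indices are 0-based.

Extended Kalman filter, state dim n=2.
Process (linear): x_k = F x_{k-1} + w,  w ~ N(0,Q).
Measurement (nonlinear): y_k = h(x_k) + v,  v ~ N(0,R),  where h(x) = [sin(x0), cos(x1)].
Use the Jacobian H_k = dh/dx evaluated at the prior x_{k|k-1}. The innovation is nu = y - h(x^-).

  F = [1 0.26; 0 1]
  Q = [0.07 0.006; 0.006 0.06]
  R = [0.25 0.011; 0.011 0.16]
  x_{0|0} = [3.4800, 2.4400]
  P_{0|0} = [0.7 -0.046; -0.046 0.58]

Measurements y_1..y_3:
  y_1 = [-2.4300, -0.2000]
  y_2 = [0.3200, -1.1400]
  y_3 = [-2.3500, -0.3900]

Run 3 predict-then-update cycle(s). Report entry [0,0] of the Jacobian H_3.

H_jac[0,0] = 0.6722

step 1: x^-=[4.1144, 2.4400]  P^-=[0.7853 0.1108; 0.1108 0.6400]  H_jac=[-0.5630 0.0000; 0.0000 -0.6454]  S=[0.4989 0.0513; 0.0513 0.4266]  K=[-0.8798 -0.0619; -0.0259 -0.9652]  nu=[-1.6035, 0.5638]  x^+=[5.4903, 1.9373]  P^+=[0.3919 0.0303; 0.0303 0.2397]
step 2: x^-=[5.9940, 1.9373]  P^-=[0.4939 0.0987; 0.0987 0.2997]  H_jac=[0.9585 0.0000; 0.0000 -0.9336]  S=[0.7037 -0.0773; -0.0773 0.4212]  K=[0.6620 -0.0972; 0.0627 -0.6528]  nu=[0.6052, -0.7816]  x^+=[6.4706, 2.4855]  P^+=[0.1716 0.0089; 0.0089 0.1111]
step 3: x^-=[7.1168, 2.4855]  P^-=[0.2537 0.0438; 0.0438 0.1711]  H_jac=[0.6722 0.0000; 0.0000 -0.6101]  S=[0.3646 -0.0069; -0.0069 0.2237]  K=[0.4657 -0.1049; 0.0718 -0.4645]  nu=[-3.0904, 0.4024]  x^+=[5.6356, 2.0766]  P^+=[0.1715 0.0191; 0.0191 0.1205]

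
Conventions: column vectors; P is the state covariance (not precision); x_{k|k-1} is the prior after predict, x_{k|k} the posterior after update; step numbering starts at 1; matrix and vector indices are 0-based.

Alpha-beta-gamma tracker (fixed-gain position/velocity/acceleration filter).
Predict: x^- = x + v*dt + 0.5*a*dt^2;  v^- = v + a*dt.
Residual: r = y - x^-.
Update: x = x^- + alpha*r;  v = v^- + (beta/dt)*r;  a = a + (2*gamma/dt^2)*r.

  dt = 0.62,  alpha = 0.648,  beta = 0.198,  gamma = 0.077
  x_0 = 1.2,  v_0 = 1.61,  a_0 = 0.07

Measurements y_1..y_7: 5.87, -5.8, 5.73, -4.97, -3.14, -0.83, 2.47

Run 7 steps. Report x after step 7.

x_post = -0.3836

step 1: x_pred=2.2117  r=3.6583  x^+=4.5823  v^+=2.8217  a^+=1.5356
step 2: x_pred=6.6269  r=-12.4269  x^+=-1.4257  v^+=-0.1948  a^+=-3.4429
step 3: x_pred=-2.2082  r=7.9382  x^+=2.9357  v^+=0.2057  a^+=-0.2626
step 4: x_pred=3.0128  r=-7.9828  x^+=-2.1600  v^+=-2.5064  a^+=-3.4607
step 5: x_pred=-4.3792  r=1.2392  x^+=-3.5762  v^+=-4.2564  a^+=-2.9643
step 6: x_pred=-6.7849  r=5.9549  x^+=-2.9261  v^+=-4.1925  a^+=-0.5786
step 7: x_pred=-5.6367  r=8.1067  x^+=-0.3836  v^+=-1.9623  a^+=2.6691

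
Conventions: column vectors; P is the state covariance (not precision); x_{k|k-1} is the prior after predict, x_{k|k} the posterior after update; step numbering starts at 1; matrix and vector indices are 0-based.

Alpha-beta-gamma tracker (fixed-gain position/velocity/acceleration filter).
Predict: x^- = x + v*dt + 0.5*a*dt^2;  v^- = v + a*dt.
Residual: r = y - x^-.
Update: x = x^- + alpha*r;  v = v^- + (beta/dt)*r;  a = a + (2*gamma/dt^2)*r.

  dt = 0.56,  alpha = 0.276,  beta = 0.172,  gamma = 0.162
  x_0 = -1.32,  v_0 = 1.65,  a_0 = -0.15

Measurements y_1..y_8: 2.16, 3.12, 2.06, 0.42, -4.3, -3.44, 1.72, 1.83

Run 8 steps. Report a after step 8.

a_post = 19.2973

step 1: x_pred=-0.4195  r=2.5795  x^+=0.2924  v^+=2.3583  a^+=2.5151
step 2: x_pred=2.0074  r=1.1126  x^+=2.3145  v^+=4.1084  a^+=3.6645
step 3: x_pred=5.1898  r=-3.1298  x^+=4.3260  v^+=5.1993  a^+=0.4309
step 4: x_pred=7.3052  r=-6.8852  x^+=5.4048  v^+=3.3259  a^+=-6.6826
step 5: x_pred=6.2195  r=-10.5195  x^+=3.3161  v^+=-3.6474  a^+=-17.5509
step 6: x_pred=-1.4784  r=-1.9616  x^+=-2.0198  v^+=-14.0784  a^+=-19.5776
step 7: x_pred=-12.9735  r=14.6935  x^+=-8.9181  v^+=-20.5288  a^+=-4.3969
step 8: x_pred=-21.1036  r=22.9336  x^+=-14.7740  v^+=-15.9472  a^+=19.2973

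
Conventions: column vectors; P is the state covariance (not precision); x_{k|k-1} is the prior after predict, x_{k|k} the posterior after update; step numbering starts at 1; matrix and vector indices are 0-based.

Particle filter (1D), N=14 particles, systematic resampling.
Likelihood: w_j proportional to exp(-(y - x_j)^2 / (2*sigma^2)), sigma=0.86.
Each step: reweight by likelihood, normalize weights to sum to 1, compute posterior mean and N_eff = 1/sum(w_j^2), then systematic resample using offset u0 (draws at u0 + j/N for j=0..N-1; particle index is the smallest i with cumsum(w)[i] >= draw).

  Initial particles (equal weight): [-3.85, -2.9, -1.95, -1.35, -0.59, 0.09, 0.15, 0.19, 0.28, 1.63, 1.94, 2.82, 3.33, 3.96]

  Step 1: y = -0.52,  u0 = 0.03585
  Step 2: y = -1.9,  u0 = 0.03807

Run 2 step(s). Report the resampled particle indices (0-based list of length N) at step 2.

resampled_idx = [0, 0, 0, 0, 1, 1, 1, 2, 2, 2, 3, 4, 6, 11]

step 1: w=[0.0001, 0.0045, 0.0519, 0.1298, 0.2062, 0.1608, 0.1527, 0.1471, 0.1342, 0.0091, 0.0035, 0.0001, 0.0000, 0.0000]  mean=-0.2868  Neff=6.6226  idx=[2, 3, 3, 4, 4, 5, 5, 5, 6, 6, 7, 7, 8, 8]
step 2: w=[0.2653, 0.2166, 0.2166, 0.0833, 0.0833, 0.0183, 0.0183, 0.0183, 0.0155, 0.0155, 0.0139, 0.0139, 0.0107, 0.0107]  mean=-1.1795  Neff=5.5503  idx=[0, 0, 0, 0, 1, 1, 1, 2, 2, 2, 3, 4, 6, 11]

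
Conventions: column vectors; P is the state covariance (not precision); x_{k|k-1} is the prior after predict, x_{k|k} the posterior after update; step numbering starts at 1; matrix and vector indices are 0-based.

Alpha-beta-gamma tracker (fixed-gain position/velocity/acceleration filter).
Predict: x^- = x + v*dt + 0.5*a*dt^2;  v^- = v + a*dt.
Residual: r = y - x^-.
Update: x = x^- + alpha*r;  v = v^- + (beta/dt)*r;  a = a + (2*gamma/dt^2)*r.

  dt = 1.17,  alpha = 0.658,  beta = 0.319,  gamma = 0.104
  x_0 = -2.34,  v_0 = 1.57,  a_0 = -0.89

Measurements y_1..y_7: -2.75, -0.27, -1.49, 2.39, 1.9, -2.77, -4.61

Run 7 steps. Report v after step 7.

step 1: x_pred=-1.1123  r=-1.6377  x^+=-2.1899  v^+=0.0822  a^+=-1.1388
step 2: x_pred=-2.8732  r=2.6032  x^+=-1.1603  v^+=-0.5405  a^+=-0.7433
step 3: x_pred=-2.3015  r=0.8115  x^+=-1.7675  v^+=-1.1889  a^+=-0.6200
step 4: x_pred=-3.5829  r=5.9729  x^+=0.3473  v^+=-0.2858  a^+=0.2876
step 5: x_pred=0.2097  r=1.6903  x^+=1.3219  v^+=0.5115  a^+=0.5444
step 6: x_pred=2.2930  r=-5.0630  x^+=-1.0385  v^+=-0.2320  a^+=-0.2249
step 7: x_pred=-1.4638  r=-3.1462  x^+=-3.5340  v^+=-1.3529  a^+=-0.7030

v_post = -1.3529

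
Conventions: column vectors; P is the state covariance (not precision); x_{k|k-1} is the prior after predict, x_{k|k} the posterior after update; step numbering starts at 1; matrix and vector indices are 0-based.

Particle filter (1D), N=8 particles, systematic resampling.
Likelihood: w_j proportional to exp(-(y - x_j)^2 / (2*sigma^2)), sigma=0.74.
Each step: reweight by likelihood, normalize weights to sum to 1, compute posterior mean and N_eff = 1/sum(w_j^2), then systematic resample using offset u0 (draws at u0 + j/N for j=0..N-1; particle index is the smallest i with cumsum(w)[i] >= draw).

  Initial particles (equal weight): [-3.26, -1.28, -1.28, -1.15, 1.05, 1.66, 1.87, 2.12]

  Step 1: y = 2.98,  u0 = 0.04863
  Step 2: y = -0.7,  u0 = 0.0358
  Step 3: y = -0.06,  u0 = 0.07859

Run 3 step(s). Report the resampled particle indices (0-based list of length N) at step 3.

step 1: w=[0.0000, 0.0000, 0.0000, 0.0000, 0.0311, 0.1903, 0.3032, 0.4754]  mean=1.9234  Neff=2.8161  idx=[5, 5, 6, 6, 7, 7, 7, 7]
step 2: w=[0.3095, 0.3095, 0.1203, 0.1203, 0.0351, 0.0351, 0.0351, 0.0351]  mean=1.7752  Neff=4.4363  idx=[0, 0, 0, 1, 1, 2, 3, 5]
step 3: w=[0.1616, 0.1616, 0.1616, 0.1616, 0.1616, 0.0803, 0.0803, 0.0314]  mean=1.7082  Neff=6.9222  idx=[0, 1, 2, 2, 3, 4, 5, 6]

resampled_idx = [0, 1, 2, 2, 3, 4, 5, 6]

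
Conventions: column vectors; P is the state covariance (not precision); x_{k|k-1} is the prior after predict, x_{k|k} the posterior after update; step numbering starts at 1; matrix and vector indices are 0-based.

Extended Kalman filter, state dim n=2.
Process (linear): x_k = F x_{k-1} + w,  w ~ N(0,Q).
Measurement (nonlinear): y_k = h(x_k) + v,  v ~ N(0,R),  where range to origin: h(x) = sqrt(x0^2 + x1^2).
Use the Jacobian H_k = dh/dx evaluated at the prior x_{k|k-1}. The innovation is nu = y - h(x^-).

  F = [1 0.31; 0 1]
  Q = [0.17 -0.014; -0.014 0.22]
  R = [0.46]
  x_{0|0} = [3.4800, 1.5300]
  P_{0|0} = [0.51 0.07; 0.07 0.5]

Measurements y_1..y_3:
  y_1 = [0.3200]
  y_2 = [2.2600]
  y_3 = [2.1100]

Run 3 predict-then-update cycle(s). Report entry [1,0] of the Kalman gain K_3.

K[1,0] = 0.3573

step 1: x^-=[3.9543, 1.5300]  P^-=[0.7715 0.2110; 0.2110 0.7200]  H_jac=[0.9326 0.3609]  S=[1.3668]  K=[0.5821; 0.3341]  nu=[-3.9200]  x^+=[1.6724, 0.2205]  P^+=[0.3083 -0.0548; -0.0548 0.5675]
step 2: x^-=[1.7408, 0.2205]  P^-=[0.4989 0.1071; 0.1071 0.7875]  H_jac=[0.9921 0.1256]  S=[0.9901]  K=[0.5134; 0.2073]  nu=[0.5053]  x^+=[2.0002, 0.3252]  P^+=[0.2378 0.0018; 0.0018 0.7449]
step 3: x^-=[2.1010, 0.3252]  P^-=[0.4805 0.2187; 0.2187 0.9649]  H_jac=[0.9882 0.1530]  S=[1.0180]  K=[0.4993; 0.3573]  nu=[-0.0161]  x^+=[2.0930, 0.3194]  P^+=[0.2267 0.0371; 0.0371 0.8350]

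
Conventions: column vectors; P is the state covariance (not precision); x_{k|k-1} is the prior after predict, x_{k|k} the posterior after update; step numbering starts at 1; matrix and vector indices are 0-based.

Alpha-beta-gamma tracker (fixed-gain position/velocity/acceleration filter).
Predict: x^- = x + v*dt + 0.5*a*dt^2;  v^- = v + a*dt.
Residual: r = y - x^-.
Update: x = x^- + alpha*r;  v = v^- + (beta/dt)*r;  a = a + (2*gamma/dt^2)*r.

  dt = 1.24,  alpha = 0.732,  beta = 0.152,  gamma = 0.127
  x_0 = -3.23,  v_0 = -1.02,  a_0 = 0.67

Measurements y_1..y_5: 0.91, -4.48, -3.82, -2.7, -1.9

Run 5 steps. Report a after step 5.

step 1: x_pred=-3.9797  r=4.8897  x^+=-0.4004  v^+=0.4102  a^+=1.4777
step 2: x_pred=1.2443  r=-5.7243  x^+=-2.9459  v^+=1.5409  a^+=0.5321
step 3: x_pred=-0.6261  r=-3.1939  x^+=-2.9640  v^+=1.8092  a^+=0.0045
step 4: x_pred=-0.7171  r=-1.9829  x^+=-2.1686  v^+=1.5718  a^+=-0.3230
step 5: x_pred=-0.4679  r=-1.4321  x^+=-1.5162  v^+=0.9957  a^+=-0.5596

a_post = -0.5596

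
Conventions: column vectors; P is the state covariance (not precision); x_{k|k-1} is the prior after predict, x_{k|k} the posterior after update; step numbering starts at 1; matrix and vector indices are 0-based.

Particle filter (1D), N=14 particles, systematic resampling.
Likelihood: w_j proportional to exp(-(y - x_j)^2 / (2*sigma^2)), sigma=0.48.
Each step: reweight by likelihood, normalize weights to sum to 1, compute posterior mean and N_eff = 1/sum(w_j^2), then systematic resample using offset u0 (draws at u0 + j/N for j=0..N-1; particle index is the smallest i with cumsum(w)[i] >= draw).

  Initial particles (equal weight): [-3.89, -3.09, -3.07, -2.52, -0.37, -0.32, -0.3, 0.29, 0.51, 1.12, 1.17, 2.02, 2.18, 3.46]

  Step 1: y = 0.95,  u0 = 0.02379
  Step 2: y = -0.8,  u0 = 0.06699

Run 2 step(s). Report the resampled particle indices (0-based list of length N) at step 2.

resampled_idx = [0, 0, 0, 0, 0, 0, 0, 0, 0, 0, 0, 1, 2, 4]

step 1: w=[0.0000, 0.0000, 0.0000, 0.0000, 0.0074, 0.0098, 0.0109, 0.1256, 0.2124, 0.3037, 0.2911, 0.0270, 0.0121, 0.0000]  mean=0.8973  Neff=4.1834  idx=[6, 7, 8, 8, 8, 9, 9, 9, 9, 9, 10, 10, 10, 10]
step 2: w=[0.7939, 0.1037, 0.0330, 0.0330, 0.0330, 0.0005, 0.0005, 0.0005, 0.0005, 0.0005, 0.0003, 0.0003, 0.0003, 0.0003]  mean=-0.1537  Neff=1.5519  idx=[0, 0, 0, 0, 0, 0, 0, 0, 0, 0, 0, 1, 2, 4]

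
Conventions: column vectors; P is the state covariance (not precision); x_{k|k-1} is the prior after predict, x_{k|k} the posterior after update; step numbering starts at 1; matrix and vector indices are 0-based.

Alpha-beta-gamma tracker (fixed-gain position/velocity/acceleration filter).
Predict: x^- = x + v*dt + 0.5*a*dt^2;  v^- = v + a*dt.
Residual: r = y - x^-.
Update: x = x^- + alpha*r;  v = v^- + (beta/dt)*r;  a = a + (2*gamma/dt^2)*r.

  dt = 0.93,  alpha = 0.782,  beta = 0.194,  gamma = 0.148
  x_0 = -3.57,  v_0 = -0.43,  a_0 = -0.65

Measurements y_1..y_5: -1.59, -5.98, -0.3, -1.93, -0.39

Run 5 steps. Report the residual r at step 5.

step 1: x_pred=-4.2510  r=2.6610  x^+=-2.1701  v^+=-0.4794  a^+=0.2607
step 2: x_pred=-2.5032  r=-3.4768  x^+=-5.2221  v^+=-0.9622  a^+=-0.9292
step 3: x_pred=-6.5188  r=6.2188  x^+=-1.6557  v^+=-0.5291  a^+=1.1991
step 4: x_pred=-1.6292  r=-0.3008  x^+=-1.8644  v^+=0.5233  a^+=1.0962
step 5: x_pred=-0.9037  r=0.5137  x^+=-0.5020  v^+=1.6499  a^+=1.2720

resid = 0.5137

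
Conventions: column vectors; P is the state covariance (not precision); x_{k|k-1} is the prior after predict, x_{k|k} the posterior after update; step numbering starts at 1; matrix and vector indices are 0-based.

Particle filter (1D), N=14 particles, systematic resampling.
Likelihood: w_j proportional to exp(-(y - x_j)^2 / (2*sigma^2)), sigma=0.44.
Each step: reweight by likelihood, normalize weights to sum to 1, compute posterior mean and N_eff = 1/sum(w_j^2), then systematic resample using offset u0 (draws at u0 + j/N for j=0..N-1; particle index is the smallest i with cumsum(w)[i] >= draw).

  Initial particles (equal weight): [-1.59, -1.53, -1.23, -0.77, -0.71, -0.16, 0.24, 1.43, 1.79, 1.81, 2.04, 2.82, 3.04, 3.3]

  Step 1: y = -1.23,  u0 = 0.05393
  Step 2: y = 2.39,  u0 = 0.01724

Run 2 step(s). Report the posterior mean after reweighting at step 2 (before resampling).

step 1: w=[0.1966, 0.2177, 0.2747, 0.1590, 0.1366, 0.0143, 0.0010, 0.0000, 0.0000, 0.0000, 0.0000, 0.0000, 0.0000, 0.0000]  mean=-1.2051  Neff=4.8620  idx=[0, 0, 1, 1, 1, 1, 2, 2, 2, 3, 3, 3, 4, 4]
step 2: w=[0.0000, 0.0000, 0.0000, 0.0000, 0.0000, 0.0000, 0.0000, 0.0000, 0.0000, 0.1208, 0.1208, 0.1208, 0.3187, 0.3187]  mean=-0.7318  Neff=4.0494  idx=[9, 9, 10, 10, 11, 12, 12, 12, 12, 12, 13, 13, 13, 13]

post_mean = -0.7318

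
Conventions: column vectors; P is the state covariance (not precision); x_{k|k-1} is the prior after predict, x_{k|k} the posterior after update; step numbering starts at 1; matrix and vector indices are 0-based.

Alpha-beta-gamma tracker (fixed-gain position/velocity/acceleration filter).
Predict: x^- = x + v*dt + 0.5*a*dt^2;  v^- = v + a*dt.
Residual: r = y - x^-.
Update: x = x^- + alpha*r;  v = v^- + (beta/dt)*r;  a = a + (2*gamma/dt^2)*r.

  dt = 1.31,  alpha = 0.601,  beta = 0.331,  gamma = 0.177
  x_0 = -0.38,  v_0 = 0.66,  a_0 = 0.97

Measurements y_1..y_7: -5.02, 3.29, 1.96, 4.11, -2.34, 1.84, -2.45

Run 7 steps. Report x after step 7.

step 1: x_pred=1.3169  r=-6.3369  x^+=-2.4916  v^+=0.3295  a^+=-0.3372
step 2: x_pred=-2.3492  r=5.6392  x^+=1.0400  v^+=1.3127  a^+=0.8261
step 3: x_pred=3.4684  r=-1.5084  x^+=2.5619  v^+=2.0137  a^+=0.5149
step 4: x_pred=5.6417  r=-1.5317  x^+=4.7211  v^+=2.3013  a^+=0.1990
step 5: x_pred=7.9065  r=-10.2465  x^+=1.7484  v^+=-0.0271  a^+=-1.9147
step 6: x_pred=0.0700  r=1.7700  x^+=1.1338  v^+=-2.0881  a^+=-1.5496
step 7: x_pred=-2.9313  r=0.4813  x^+=-2.6420  v^+=-3.9964  a^+=-1.4503

x_post = -2.6420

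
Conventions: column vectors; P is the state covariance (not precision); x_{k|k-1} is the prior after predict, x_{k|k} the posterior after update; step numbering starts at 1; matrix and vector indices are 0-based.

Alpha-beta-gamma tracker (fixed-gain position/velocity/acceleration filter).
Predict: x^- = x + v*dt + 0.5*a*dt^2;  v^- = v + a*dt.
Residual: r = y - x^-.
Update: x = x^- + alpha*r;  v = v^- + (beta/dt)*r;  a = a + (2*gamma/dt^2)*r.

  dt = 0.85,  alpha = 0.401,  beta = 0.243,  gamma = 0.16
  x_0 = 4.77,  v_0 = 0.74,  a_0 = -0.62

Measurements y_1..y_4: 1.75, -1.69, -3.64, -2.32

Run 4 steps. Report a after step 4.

a_post = 0.0630

step 1: x_pred=5.1750  r=-3.4250  x^+=3.8016  v^+=-0.7662  a^+=-2.1370
step 2: x_pred=2.3784  r=-4.0684  x^+=0.7470  v^+=-3.7457  a^+=-3.9389
step 3: x_pred=-3.8598  r=0.2198  x^+=-3.7716  v^+=-7.0309  a^+=-3.8415
step 4: x_pred=-11.1356  r=8.8156  x^+=-7.6006  v^+=-7.7759  a^+=0.0630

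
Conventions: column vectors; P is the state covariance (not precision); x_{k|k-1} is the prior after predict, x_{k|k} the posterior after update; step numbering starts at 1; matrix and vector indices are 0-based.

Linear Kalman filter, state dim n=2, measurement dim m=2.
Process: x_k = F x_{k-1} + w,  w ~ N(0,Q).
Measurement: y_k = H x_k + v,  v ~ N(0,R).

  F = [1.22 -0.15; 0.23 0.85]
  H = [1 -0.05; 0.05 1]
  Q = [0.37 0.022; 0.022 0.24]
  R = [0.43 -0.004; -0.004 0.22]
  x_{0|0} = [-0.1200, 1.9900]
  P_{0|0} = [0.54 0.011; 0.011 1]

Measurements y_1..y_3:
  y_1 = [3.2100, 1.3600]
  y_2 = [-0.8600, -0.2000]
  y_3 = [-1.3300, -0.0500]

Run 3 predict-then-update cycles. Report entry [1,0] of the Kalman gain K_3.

step 1: x^-=[-0.4449, 1.6639]  P^-=[1.1922 0.0571; 0.0571 0.9954]  S=[1.6190 0.0628; 0.0628 1.2241]  K=[0.7324 0.0578; -0.0272 0.8169]  nu=[3.7381, -0.2817]  x^+=[2.2766, 1.3323]  P^+=[0.3144 -0.0059; -0.0059 0.1801]
step 2: x^-=[2.5776, 1.6560]  P^-=[0.8442 0.0813; 0.0813 0.3844]  S=[1.2670 0.1001; 0.1001 0.6147]  K=[0.6556 0.0942; -0.0009 0.6322]  nu=[-3.3548, -1.9849]  x^+=[0.1912, 0.4043]  P^+=[0.2817 0.0040; 0.0040 0.1389]
step 3: x^-=[0.1726, 0.3877]  P^-=[0.7910 0.0874; 0.0874 0.3568]  S=[1.2132 0.1049; 0.1049 0.5875]  K=[0.6396 0.1019; 0.0042 0.6140]  nu=[-1.4832, -0.4463]  x^+=[-0.8216, 0.1073]  P^+=[0.2749 0.0061; 0.0061 0.1348]

K[1,0] = 0.0042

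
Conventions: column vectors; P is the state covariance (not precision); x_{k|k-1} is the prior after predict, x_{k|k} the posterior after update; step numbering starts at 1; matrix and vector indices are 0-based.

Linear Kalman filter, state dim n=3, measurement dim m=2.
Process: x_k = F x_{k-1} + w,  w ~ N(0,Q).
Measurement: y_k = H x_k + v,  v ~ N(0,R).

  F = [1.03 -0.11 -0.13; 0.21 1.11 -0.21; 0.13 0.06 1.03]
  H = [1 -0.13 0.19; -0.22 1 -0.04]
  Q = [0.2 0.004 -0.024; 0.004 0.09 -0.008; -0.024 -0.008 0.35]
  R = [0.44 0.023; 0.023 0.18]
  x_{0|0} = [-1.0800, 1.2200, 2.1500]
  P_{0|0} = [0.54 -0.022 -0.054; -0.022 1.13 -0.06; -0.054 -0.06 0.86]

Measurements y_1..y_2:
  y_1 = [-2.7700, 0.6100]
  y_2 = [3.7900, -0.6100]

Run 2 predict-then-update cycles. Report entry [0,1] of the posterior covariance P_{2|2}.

P_post[0,1] = 0.0994

step 1: x^-=[-1.5261, 0.6759, 2.1473]  P^-=[0.8188 0.0021 -0.1245; 0.0021 1.5665 -0.1855; -0.1245 -0.1855 1.2533]  S=[1.2919 -0.3942; -0.3942 1.7999]  K=[0.6279 0.0414; 0.0894 0.8938; 0.0765 -0.0990]  nu=[-1.5640, -0.3158]  x^+=[-2.5213, 0.2538, 2.0590]  P^+=[0.3268 0.0857 -0.2024; 0.0857 0.1813 -0.0117; -0.2024 -0.0117 1.2222]
step 2: x^-=[-2.8925, -0.6801, 1.8082]  P^-=[0.6040 0.2326 -0.3509; 0.2326 0.4450 -0.2894; -0.3509 -0.2894 1.5985]  S=[0.9297 0.0316; 0.0316 0.5714]  K=[0.5397 0.1693; 0.1049 0.7036; 0.0062 -0.4836]  nu=[6.2505, -0.4939]  x^+=[0.3973, -0.3718, 2.0857]  P^+=[0.3111 0.0994 -0.2990; 0.0994 0.1472 -0.0941; -0.2990 -0.0941 1.4650]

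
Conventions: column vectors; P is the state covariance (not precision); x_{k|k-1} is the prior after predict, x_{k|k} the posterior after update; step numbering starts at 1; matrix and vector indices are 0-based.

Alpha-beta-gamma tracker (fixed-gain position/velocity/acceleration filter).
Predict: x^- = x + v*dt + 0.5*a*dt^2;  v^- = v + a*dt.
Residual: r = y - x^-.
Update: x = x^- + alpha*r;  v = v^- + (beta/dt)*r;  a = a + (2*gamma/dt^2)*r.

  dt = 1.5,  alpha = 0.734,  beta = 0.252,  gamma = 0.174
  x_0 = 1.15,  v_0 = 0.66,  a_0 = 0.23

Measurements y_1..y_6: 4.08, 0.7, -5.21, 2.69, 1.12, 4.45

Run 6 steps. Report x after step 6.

x_post = 2.6833

step 1: x_pred=2.3987  r=1.6813  x^+=3.6328  v^+=1.2875  a^+=0.4900
step 2: x_pred=6.1153  r=-5.4153  x^+=2.1405  v^+=1.1127  a^+=-0.3475
step 3: x_pred=3.4186  r=-8.6286  x^+=-2.9148  v^+=-0.8582  a^+=-1.6821
step 4: x_pred=-6.0944  r=8.7844  x^+=0.3534  v^+=-1.9055  a^+=-0.3234
step 5: x_pred=-2.8688  r=3.9888  x^+=0.0590  v^+=-1.7205  a^+=0.2935
step 6: x_pred=-2.1916  r=6.6416  x^+=2.6833  v^+=-0.1645  a^+=1.3207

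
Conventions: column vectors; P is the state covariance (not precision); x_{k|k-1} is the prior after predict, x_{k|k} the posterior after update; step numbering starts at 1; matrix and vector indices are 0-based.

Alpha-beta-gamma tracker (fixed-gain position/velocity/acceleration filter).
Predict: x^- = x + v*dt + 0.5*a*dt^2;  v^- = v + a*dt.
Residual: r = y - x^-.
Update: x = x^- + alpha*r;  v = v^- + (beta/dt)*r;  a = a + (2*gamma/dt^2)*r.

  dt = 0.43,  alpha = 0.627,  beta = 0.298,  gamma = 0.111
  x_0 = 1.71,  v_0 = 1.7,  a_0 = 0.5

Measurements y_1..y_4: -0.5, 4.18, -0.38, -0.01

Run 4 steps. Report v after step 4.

v_post = -2.2729

step 1: x_pred=2.4872  r=-2.9872  x^+=0.6142  v^+=-0.1552  a^+=-3.0866
step 2: x_pred=0.2621  r=3.9179  x^+=2.7186  v^+=1.2327  a^+=1.6174
step 3: x_pred=3.3982  r=-3.7782  x^+=1.0293  v^+=-0.6902  a^+=-2.9190
step 4: x_pred=0.4626  r=-0.4726  x^+=0.1663  v^+=-2.2729  a^+=-3.4864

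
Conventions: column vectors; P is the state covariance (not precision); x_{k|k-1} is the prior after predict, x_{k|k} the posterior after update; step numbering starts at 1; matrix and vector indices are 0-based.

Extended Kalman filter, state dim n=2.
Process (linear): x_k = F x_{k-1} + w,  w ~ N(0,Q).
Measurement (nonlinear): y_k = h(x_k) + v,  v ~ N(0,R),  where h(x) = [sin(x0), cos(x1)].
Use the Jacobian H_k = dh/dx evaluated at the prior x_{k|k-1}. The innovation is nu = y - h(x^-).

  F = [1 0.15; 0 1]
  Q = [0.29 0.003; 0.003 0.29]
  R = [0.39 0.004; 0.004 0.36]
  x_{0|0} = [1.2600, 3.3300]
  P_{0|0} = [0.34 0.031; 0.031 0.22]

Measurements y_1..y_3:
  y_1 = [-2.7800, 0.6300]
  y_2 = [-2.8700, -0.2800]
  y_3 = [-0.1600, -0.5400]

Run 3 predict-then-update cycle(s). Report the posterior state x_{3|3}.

step 1: x^-=[1.7595, 3.3300]  P^-=[0.6442 0.0670; 0.0670 0.5100]  H_jac=[-0.1876 0.0000; 0.0000 0.1873]  S=[0.4127 0.0016; 0.0016 0.3779]  K=[-0.2930 0.0345; -0.0315 0.2529]  nu=[-3.7622, 1.6123]  x^+=[2.9174, 3.8561]  P^+=[0.6084 0.0600; 0.0600 0.4854]
step 2: x^-=[3.4958, 3.8561]  P^-=[0.9273 0.1358; 0.1358 0.7754]  H_jac=[-0.9379 0.0000; 0.0000 0.6553]  S=[1.2058 -0.0795; -0.0795 0.6930]  K=[-0.7183 0.0461; -0.0578 0.7266]  nu=[-2.5231, 0.4754]  x^+=[5.3301, 4.3473]  P^+=[0.2985 0.0209; 0.0209 0.3989]
step 3: x^-=[5.9822, 4.3473]  P^-=[0.6037 0.0837; 0.0837 0.6889]  H_jac=[0.9550 0.0000; 0.0000 0.9341]  S=[0.9407 0.0787; 0.0787 0.9611]  K=[0.6103 0.0314; 0.0292 0.6671]  nu=[0.1365, -0.1830]  x^+=[6.0597, 4.2292]  P^+=[0.2494 0.0147; 0.0147 0.2572]

x_post = [6.0597, 4.2292]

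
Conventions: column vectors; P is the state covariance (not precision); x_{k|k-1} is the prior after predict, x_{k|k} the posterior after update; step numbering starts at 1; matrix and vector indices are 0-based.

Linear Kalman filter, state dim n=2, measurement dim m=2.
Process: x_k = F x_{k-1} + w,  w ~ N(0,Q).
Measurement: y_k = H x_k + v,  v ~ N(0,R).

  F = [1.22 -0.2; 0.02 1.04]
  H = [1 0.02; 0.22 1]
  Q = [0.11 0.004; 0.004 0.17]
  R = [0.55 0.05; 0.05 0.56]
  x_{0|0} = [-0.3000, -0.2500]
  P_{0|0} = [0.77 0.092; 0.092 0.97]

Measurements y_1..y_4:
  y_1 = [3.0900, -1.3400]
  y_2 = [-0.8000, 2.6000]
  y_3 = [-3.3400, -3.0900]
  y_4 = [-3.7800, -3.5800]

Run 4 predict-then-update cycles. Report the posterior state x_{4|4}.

step 1: x^-=[-0.3160, -0.2660]  P^-=[1.2500 -0.0626; -0.0626 1.2233]  S=[1.7980 0.2866; 0.2866 1.8162]  K=[0.6933 0.0075; -0.1306 0.6866]  nu=[3.4113, -1.0045]  x^+=[2.0416, -1.4013]  P^+=[0.3826 -0.0453; -0.0453 0.3879]
step 2: x^-=[2.7710, -1.4165]  P^-=[0.7171 -0.1246; -0.1246 0.5878]  S=[1.2623 0.0943; 0.0943 1.1277]  K=[0.5674 -0.0181; -0.1273 0.5076]  nu=[-3.5426, 3.4069]  x^+=[0.6991, 0.7640]  P^+=[0.3122 -0.0504; -0.0504 0.2890]
step 3: x^-=[0.7001, 0.8085]  P^-=[0.6108 -0.1123; -0.1123 0.4806]  S=[1.1565 0.0812; 0.0812 1.0208]  K=[0.5277 -0.0203; -0.1208 0.4562]  nu=[-4.0563, -4.0525]  x^+=[-1.3578, -0.5503]  P^+=[0.2902 -0.0488; -0.0488 0.2602]
step 4: x^-=[-1.5464, -0.5995]  P^-=[0.5761 -0.1048; -0.1048 0.4495]  S=[1.1221 0.0805; 0.0805 0.9913]  K=[0.5130 -0.0195; -0.1169 0.4397]  nu=[-2.2216, -2.6403]  x^+=[-2.6345, -1.5007]  P^+=[0.2821 -0.0473; -0.0473 0.2508]

x_post = [-2.6345, -1.5007]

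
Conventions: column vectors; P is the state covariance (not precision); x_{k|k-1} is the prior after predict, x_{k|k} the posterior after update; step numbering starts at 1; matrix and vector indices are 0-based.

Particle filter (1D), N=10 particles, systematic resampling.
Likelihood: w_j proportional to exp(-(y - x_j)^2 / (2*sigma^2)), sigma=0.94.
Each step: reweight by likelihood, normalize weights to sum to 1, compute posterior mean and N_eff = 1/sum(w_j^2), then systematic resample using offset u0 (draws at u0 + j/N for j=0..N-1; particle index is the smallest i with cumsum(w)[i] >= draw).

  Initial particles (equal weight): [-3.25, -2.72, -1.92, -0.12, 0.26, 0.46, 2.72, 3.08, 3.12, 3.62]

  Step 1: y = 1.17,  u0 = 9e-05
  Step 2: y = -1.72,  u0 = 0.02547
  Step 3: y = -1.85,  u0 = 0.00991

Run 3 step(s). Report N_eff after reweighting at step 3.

step 1: w=[0.0000, 0.0001, 0.0020, 0.1691, 0.2714, 0.3260, 0.1114, 0.0550, 0.0504, 0.0145]  mean=0.8786  Neff=4.4097  idx=[2, 3, 4, 4, 4, 5, 5, 5, 6, 7]
step 2: w=[0.5610, 0.1348, 0.0624, 0.0624, 0.0624, 0.0390, 0.0390, 0.0390, 0.0000, 0.0000]  mean=-0.9908  Neff=2.8643  idx=[0, 0, 0, 0, 0, 0, 1, 2, 4, 6]
step 3: w=[0.1564, 0.1564, 0.1564, 0.1564, 0.1564, 0.1564, 0.0288, 0.0126, 0.0126, 0.0077]  mean=-1.7948  Neff=6.7599  idx=[0, 0, 1, 1, 2, 3, 3, 4, 5, 5]

N_eff = 6.7599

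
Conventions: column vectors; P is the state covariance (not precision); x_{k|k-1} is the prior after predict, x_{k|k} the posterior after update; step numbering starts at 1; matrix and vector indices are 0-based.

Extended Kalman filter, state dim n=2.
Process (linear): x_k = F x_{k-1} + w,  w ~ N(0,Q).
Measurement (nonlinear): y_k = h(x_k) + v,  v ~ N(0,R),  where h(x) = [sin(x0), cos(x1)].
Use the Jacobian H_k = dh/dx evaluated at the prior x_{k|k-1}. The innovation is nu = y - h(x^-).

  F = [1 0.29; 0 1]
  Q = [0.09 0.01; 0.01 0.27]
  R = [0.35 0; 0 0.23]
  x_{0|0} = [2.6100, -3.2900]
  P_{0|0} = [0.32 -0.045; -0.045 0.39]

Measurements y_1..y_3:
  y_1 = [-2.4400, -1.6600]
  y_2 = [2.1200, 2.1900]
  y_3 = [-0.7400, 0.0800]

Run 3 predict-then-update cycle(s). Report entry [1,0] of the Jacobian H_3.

H_jac[1,0] = 0.0000

step 1: x^-=[1.6559, -3.2900]  P^-=[0.4167 0.0781; 0.0781 0.6600]  H_jac=[-0.0850 0.0000; 0.0000 -0.1479]  S=[0.3530 0.0010; 0.0010 0.2444]  K=[-0.1002 -0.0468; -0.0177 -0.3992]  nu=[-3.4364, -0.6710]  x^+=[2.0317, -2.9613]  P^+=[0.4126 0.0729; 0.0729 0.6209]
step 2: x^-=[1.1729, -2.9613]  P^-=[0.5971 0.2629; 0.2629 0.8909]  H_jac=[0.3875 0.0000; 0.0000 0.1793]  S=[0.4397 0.0183; 0.0183 0.2586]  K=[0.5202 0.1455; 0.2067 0.6030]  nu=[1.1981, 3.1738]  x^+=[2.2580, -0.8000]  P^+=[0.4699 0.1867; 0.1867 0.7736]
step 3: x^-=[2.0260, -0.8000]  P^-=[0.7332 0.4210; 0.4210 1.0436]  H_jac=[-0.4396 0.0000; 0.0000 0.7174]  S=[0.4917 -0.1328; -0.1328 0.7670]  K=[-0.5762 0.2940; -0.1184 0.9555]  nu=[-1.6382, -0.6167]  x^+=[2.7885, -1.1953]  P^+=[0.4587 0.0943; 0.0943 0.3063]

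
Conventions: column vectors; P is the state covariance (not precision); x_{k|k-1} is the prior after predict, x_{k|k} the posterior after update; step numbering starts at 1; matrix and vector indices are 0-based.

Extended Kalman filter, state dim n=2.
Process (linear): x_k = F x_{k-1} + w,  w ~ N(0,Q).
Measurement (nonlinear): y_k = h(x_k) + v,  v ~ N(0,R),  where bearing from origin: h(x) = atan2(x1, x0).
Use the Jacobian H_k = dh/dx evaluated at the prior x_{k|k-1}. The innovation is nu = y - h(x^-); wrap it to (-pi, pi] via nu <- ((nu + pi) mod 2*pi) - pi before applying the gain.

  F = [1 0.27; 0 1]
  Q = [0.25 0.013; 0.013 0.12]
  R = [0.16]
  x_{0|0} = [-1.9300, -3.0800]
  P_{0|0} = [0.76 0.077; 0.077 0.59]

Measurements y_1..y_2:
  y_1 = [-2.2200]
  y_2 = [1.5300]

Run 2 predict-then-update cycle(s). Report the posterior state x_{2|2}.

step 1: x^-=[-2.7616, -3.0800]  P^-=[1.0946 0.2493; 0.2493 0.7100]  H_jac=[0.1800 -0.1614]  S=[0.1995]  K=[0.7860; -0.3495]  nu=[0.0817]  x^+=[-2.6974, -3.1086]  P^+=[0.9714 0.3041; 0.3041 0.6856]
step 2: x^-=[-3.5367, -3.1086]  P^-=[1.4356 0.5022; 0.5022 0.8056]  H_jac=[0.1402 -0.1595]  S=[0.1863]  K=[0.6505; -0.3119]  nu=[-2.3327]  x^+=[-5.0541, -2.3809]  P^+=[1.3567 0.5400; 0.5400 0.7875]

x_post = [-5.0541, -2.3809]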